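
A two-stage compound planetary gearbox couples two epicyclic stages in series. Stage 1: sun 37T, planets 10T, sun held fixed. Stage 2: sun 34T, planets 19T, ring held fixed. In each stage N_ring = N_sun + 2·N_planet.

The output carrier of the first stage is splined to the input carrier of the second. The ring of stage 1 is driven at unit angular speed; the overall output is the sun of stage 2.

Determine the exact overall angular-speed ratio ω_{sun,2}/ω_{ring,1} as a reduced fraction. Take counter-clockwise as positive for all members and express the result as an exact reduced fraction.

3021/1598

Stage 1: N_ring = 37 + 2·10 = 57
Stage 1: 37(ω_s−ω_c) = −57(ω_r−ω_c),  ω_s=0, ω_r=1
Stage 1: 37(0−ω_c) = −57(1−ω_c)  ⇒  94ω_c = 57  ⇒  ω_c = 57/94
  ⇒ ω_c¹/ω_r¹ = 57/94
Stage 2: N_ring = 34 + 2·19 = 72
Stage 2: 34(ω_s−ω_c) = −72(ω_r−ω_c),  ω_r=0, ω_c=1
Stage 2: ω_s = 1 − (72/34)(0−1) = 53/17
  ⇒ ω_s²/ω_c² = 53/17
Coupling ω_c² = ω_c¹ ⇒ overall = 57/94 × 53/17 = 3021/1598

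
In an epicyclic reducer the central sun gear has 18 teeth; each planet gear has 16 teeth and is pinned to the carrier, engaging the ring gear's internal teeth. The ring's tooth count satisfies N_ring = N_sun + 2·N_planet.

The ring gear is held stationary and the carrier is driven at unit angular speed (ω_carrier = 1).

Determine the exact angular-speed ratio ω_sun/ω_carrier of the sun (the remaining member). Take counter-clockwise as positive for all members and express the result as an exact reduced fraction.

34/9

N_ring = 18 + 2·16 = 50
18(ω_s−ω_c) = −50(ω_r−ω_c),  ω_r=0, ω_c=1
ω_s = 1 − (50/18)(0−1) = 34/9
ω_s/ω_c = 34/9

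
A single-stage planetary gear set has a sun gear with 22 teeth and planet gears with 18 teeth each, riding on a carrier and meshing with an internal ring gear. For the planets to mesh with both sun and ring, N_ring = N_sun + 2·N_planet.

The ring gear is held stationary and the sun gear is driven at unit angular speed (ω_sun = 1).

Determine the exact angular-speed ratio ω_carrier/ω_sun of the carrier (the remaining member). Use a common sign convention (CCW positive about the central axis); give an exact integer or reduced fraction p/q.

N_ring = 22 + 2·18 = 58
22(ω_s−ω_c) = −58(ω_r−ω_c),  ω_r=0, ω_s=1
22(1−ω_c) = −58(0−ω_c)  ⇒  80ω_c = 22  ⇒  ω_c = 11/40
ω_c/ω_s = 11/40

11/40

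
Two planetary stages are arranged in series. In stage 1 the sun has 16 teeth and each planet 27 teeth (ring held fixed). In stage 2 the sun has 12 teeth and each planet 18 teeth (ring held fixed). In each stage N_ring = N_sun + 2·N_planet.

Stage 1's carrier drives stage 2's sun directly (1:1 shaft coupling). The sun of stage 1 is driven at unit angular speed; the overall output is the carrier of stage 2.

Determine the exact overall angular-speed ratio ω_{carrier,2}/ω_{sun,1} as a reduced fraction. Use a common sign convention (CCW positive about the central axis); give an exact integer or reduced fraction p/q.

Stage 1: N_ring = 16 + 2·27 = 70
Stage 1: 16(ω_s−ω_c) = −70(ω_r−ω_c),  ω_r=0, ω_s=1
Stage 1: 16(1−ω_c) = −70(0−ω_c)  ⇒  86ω_c = 16  ⇒  ω_c = 8/43
  ⇒ ω_c¹/ω_s¹ = 8/43
Stage 2: N_ring = 12 + 2·18 = 48
Stage 2: 12(ω_s−ω_c) = −48(ω_r−ω_c),  ω_r=0, ω_s=1
Stage 2: 12(1−ω_c) = −48(0−ω_c)  ⇒  60ω_c = 12  ⇒  ω_c = 1/5
  ⇒ ω_c²/ω_s² = 1/5
Coupling ω_s² = ω_c¹ ⇒ overall = 8/43 × 1/5 = 8/215

8/215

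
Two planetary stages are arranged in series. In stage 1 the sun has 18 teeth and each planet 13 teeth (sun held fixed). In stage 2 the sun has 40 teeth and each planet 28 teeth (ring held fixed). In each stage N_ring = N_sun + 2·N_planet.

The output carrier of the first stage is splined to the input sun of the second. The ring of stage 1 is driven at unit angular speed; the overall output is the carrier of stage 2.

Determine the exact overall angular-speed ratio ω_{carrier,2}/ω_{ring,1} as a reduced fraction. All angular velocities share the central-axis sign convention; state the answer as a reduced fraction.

Stage 1: N_ring = 18 + 2·13 = 44
Stage 1: 18(ω_s−ω_c) = −44(ω_r−ω_c),  ω_s=0, ω_r=1
Stage 1: 18(0−ω_c) = −44(1−ω_c)  ⇒  62ω_c = 44  ⇒  ω_c = 22/31
  ⇒ ω_c¹/ω_r¹ = 22/31
Stage 2: N_ring = 40 + 2·28 = 96
Stage 2: 40(ω_s−ω_c) = −96(ω_r−ω_c),  ω_r=0, ω_s=1
Stage 2: 40(1−ω_c) = −96(0−ω_c)  ⇒  136ω_c = 40  ⇒  ω_c = 5/17
  ⇒ ω_c²/ω_s² = 5/17
Coupling ω_s² = ω_c¹ ⇒ overall = 22/31 × 5/17 = 110/527

110/527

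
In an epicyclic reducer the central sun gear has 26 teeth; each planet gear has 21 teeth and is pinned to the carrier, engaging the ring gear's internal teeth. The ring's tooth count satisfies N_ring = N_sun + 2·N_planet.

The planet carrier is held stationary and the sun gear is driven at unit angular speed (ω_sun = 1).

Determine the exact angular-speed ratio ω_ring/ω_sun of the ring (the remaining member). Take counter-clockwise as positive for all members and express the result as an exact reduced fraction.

N_ring = 26 + 2·21 = 68
26(ω_s−ω_c) = −68(ω_r−ω_c),  ω_c=0, ω_s=1
ω_r = 0 − (26/68)(1−0) = -13/34
ω_r/ω_s = -13/34

-13/34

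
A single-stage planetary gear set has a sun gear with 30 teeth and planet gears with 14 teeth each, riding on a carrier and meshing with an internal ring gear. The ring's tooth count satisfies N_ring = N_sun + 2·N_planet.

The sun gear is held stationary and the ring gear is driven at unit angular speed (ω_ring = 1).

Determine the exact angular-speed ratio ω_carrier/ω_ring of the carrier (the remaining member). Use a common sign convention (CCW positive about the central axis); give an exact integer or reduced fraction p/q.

N_ring = 30 + 2·14 = 58
30(ω_s−ω_c) = −58(ω_r−ω_c),  ω_s=0, ω_r=1
30(0−ω_c) = −58(1−ω_c)  ⇒  88ω_c = 58  ⇒  ω_c = 29/44
ω_c/ω_r = 29/44

29/44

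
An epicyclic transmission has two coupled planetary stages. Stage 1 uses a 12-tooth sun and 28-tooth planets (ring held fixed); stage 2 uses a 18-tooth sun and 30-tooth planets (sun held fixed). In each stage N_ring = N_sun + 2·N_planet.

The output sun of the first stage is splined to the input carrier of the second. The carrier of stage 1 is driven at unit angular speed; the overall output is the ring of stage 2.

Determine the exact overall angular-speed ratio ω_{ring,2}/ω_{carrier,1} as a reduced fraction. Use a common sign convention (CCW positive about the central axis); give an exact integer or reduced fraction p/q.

320/39

Stage 1: N_ring = 12 + 2·28 = 68
Stage 1: 12(ω_s−ω_c) = −68(ω_r−ω_c),  ω_r=0, ω_c=1
Stage 1: ω_s = 1 − (68/12)(0−1) = 20/3
  ⇒ ω_s¹/ω_c¹ = 20/3
Stage 2: N_ring = 18 + 2·30 = 78
Stage 2: 18(ω_s−ω_c) = −78(ω_r−ω_c),  ω_s=0, ω_c=1
Stage 2: ω_r = 1 − (18/78)(0−1) = 16/13
  ⇒ ω_r²/ω_c² = 16/13
Coupling ω_c² = ω_s¹ ⇒ overall = 20/3 × 16/13 = 320/39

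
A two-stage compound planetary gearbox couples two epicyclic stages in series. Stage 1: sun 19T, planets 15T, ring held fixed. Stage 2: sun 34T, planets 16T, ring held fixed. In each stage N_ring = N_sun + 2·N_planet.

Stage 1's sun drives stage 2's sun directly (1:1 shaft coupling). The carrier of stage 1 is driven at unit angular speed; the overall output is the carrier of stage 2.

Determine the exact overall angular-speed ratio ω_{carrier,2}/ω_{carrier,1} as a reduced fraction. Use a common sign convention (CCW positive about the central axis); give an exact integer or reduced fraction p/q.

578/475

Stage 1: N_ring = 19 + 2·15 = 49
Stage 1: 19(ω_s−ω_c) = −49(ω_r−ω_c),  ω_r=0, ω_c=1
Stage 1: ω_s = 1 − (49/19)(0−1) = 68/19
  ⇒ ω_s¹/ω_c¹ = 68/19
Stage 2: N_ring = 34 + 2·16 = 66
Stage 2: 34(ω_s−ω_c) = −66(ω_r−ω_c),  ω_r=0, ω_s=1
Stage 2: 34(1−ω_c) = −66(0−ω_c)  ⇒  100ω_c = 34  ⇒  ω_c = 17/50
  ⇒ ω_c²/ω_s² = 17/50
Coupling ω_s² = ω_s¹ ⇒ overall = 68/19 × 17/50 = 578/475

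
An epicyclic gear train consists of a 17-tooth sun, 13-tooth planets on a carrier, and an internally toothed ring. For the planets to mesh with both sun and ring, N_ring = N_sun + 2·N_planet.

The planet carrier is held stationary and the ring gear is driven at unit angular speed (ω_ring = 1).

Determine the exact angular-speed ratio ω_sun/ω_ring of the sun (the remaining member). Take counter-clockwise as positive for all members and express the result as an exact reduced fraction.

N_ring = 17 + 2·13 = 43
17(ω_s−ω_c) = −43(ω_r−ω_c),  ω_c=0, ω_r=1
ω_s = 0 − (43/17)(1−0) = -43/17
ω_s/ω_r = -43/17

-43/17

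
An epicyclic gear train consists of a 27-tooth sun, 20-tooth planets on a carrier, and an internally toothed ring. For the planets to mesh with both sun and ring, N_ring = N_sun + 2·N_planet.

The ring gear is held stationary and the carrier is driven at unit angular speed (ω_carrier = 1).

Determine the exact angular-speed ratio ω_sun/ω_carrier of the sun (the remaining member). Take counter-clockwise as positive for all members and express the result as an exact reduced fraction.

94/27

N_ring = 27 + 2·20 = 67
27(ω_s−ω_c) = −67(ω_r−ω_c),  ω_r=0, ω_c=1
ω_s = 1 − (67/27)(0−1) = 94/27
ω_s/ω_c = 94/27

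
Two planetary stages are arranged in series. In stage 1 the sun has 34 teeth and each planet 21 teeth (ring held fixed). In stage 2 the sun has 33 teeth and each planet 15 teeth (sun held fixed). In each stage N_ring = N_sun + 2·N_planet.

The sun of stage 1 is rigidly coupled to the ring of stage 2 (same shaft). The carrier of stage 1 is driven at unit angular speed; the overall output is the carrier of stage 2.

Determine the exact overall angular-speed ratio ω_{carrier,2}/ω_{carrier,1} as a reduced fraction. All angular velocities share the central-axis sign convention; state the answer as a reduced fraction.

1155/544

Stage 1: N_ring = 34 + 2·21 = 76
Stage 1: 34(ω_s−ω_c) = −76(ω_r−ω_c),  ω_r=0, ω_c=1
Stage 1: ω_s = 1 − (76/34)(0−1) = 55/17
  ⇒ ω_s¹/ω_c¹ = 55/17
Stage 2: N_ring = 33 + 2·15 = 63
Stage 2: 33(ω_s−ω_c) = −63(ω_r−ω_c),  ω_s=0, ω_r=1
Stage 2: 33(0−ω_c) = −63(1−ω_c)  ⇒  96ω_c = 63  ⇒  ω_c = 21/32
  ⇒ ω_c²/ω_r² = 21/32
Coupling ω_r² = ω_s¹ ⇒ overall = 55/17 × 21/32 = 1155/544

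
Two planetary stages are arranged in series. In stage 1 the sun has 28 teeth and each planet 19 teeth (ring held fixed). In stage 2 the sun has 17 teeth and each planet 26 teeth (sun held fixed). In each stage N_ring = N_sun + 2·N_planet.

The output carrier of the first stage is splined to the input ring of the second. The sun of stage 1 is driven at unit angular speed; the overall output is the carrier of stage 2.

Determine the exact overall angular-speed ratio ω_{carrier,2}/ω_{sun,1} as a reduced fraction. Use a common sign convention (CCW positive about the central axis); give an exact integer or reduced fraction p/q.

Stage 1: N_ring = 28 + 2·19 = 66
Stage 1: 28(ω_s−ω_c) = −66(ω_r−ω_c),  ω_r=0, ω_s=1
Stage 1: 28(1−ω_c) = −66(0−ω_c)  ⇒  94ω_c = 28  ⇒  ω_c = 14/47
  ⇒ ω_c¹/ω_s¹ = 14/47
Stage 2: N_ring = 17 + 2·26 = 69
Stage 2: 17(ω_s−ω_c) = −69(ω_r−ω_c),  ω_s=0, ω_r=1
Stage 2: 17(0−ω_c) = −69(1−ω_c)  ⇒  86ω_c = 69  ⇒  ω_c = 69/86
  ⇒ ω_c²/ω_r² = 69/86
Coupling ω_r² = ω_c¹ ⇒ overall = 14/47 × 69/86 = 483/2021

483/2021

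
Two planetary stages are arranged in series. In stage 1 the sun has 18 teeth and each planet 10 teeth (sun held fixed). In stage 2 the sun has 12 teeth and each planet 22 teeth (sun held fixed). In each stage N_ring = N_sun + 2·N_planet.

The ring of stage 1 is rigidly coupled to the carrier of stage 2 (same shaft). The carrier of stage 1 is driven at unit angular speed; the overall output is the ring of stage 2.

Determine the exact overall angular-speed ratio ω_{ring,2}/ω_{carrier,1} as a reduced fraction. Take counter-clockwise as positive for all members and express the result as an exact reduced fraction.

Stage 1: N_ring = 18 + 2·10 = 38
Stage 1: 18(ω_s−ω_c) = −38(ω_r−ω_c),  ω_s=0, ω_c=1
Stage 1: ω_r = 1 − (18/38)(0−1) = 28/19
  ⇒ ω_r¹/ω_c¹ = 28/19
Stage 2: N_ring = 12 + 2·22 = 56
Stage 2: 12(ω_s−ω_c) = −56(ω_r−ω_c),  ω_s=0, ω_c=1
Stage 2: ω_r = 1 − (12/56)(0−1) = 17/14
  ⇒ ω_r²/ω_c² = 17/14
Coupling ω_c² = ω_r¹ ⇒ overall = 28/19 × 17/14 = 34/19

34/19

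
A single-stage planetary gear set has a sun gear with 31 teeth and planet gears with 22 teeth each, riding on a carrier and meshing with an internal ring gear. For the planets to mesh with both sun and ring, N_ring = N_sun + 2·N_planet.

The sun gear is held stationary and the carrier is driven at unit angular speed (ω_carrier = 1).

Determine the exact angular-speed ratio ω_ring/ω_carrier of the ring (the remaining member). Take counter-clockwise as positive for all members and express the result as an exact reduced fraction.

N_ring = 31 + 2·22 = 75
31(ω_s−ω_c) = −75(ω_r−ω_c),  ω_s=0, ω_c=1
ω_r = 1 − (31/75)(0−1) = 106/75
ω_r/ω_c = 106/75

106/75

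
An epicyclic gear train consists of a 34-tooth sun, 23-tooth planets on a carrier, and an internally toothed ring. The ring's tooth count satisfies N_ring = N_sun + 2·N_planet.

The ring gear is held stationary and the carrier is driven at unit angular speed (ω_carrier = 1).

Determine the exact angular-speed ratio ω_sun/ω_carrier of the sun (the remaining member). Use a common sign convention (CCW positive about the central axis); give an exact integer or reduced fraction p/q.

57/17

N_ring = 34 + 2·23 = 80
34(ω_s−ω_c) = −80(ω_r−ω_c),  ω_r=0, ω_c=1
ω_s = 1 − (80/34)(0−1) = 57/17
ω_s/ω_c = 57/17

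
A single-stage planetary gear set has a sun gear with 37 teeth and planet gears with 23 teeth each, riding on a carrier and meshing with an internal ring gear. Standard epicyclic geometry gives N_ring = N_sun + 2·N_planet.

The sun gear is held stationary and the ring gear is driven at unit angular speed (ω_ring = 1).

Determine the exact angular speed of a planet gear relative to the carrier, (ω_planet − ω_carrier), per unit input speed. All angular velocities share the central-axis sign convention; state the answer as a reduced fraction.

3071/2760

N_ring = 37 + 2·23 = 83
37(ω_s−ω_c) = −83(ω_r−ω_c),  ω_s=0, ω_r=1
37(0−ω_c) = −83(1−ω_c)  ⇒  120ω_c = 83  ⇒  ω_c = 83/120
sun–planet: 37·(0−83/120) = −23·(ω_p−ω_c)  ⇒  ω_p−ω_c = −(37/23)·(-83/120) = 3071/2760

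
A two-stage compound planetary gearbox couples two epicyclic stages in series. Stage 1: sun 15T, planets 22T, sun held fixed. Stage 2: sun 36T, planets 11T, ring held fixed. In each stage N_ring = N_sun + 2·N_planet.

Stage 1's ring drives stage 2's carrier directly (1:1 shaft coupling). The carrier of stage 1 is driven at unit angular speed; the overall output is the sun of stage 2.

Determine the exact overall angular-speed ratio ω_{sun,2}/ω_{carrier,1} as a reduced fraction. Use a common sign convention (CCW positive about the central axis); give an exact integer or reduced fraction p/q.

Stage 1: N_ring = 15 + 2·22 = 59
Stage 1: 15(ω_s−ω_c) = −59(ω_r−ω_c),  ω_s=0, ω_c=1
Stage 1: ω_r = 1 − (15/59)(0−1) = 74/59
  ⇒ ω_r¹/ω_c¹ = 74/59
Stage 2: N_ring = 36 + 2·11 = 58
Stage 2: 36(ω_s−ω_c) = −58(ω_r−ω_c),  ω_r=0, ω_c=1
Stage 2: ω_s = 1 − (58/36)(0−1) = 47/18
  ⇒ ω_s²/ω_c² = 47/18
Coupling ω_c² = ω_r¹ ⇒ overall = 74/59 × 47/18 = 1739/531

1739/531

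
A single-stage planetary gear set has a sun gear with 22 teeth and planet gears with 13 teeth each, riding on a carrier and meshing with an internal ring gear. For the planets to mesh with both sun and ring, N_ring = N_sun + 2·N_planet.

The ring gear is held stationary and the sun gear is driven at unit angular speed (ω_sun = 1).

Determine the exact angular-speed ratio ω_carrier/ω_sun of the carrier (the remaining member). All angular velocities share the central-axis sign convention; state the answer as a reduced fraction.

N_ring = 22 + 2·13 = 48
22(ω_s−ω_c) = −48(ω_r−ω_c),  ω_r=0, ω_s=1
22(1−ω_c) = −48(0−ω_c)  ⇒  70ω_c = 22  ⇒  ω_c = 11/35
ω_c/ω_s = 11/35

11/35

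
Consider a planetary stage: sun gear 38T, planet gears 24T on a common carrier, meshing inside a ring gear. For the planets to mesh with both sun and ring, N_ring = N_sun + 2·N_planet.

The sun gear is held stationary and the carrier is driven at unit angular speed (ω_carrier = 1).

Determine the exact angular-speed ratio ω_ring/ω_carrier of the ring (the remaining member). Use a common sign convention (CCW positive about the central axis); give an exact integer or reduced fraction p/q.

N_ring = 38 + 2·24 = 86
38(ω_s−ω_c) = −86(ω_r−ω_c),  ω_s=0, ω_c=1
ω_r = 1 − (38/86)(0−1) = 62/43
ω_r/ω_c = 62/43

62/43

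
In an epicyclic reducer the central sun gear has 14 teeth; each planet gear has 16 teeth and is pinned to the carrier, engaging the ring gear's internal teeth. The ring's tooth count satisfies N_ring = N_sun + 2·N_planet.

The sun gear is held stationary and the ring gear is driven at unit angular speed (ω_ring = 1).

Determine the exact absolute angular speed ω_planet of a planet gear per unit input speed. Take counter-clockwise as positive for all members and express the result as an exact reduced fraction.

N_ring = 14 + 2·16 = 46
14(ω_s−ω_c) = −46(ω_r−ω_c),  ω_s=0, ω_r=1
14(0−ω_c) = −46(1−ω_c)  ⇒  60ω_c = 46  ⇒  ω_c = 23/30
sun–planet: 14·(0−23/30) = −16·(ω_p−ω_c)  ⇒  ω_p−ω_c = −(14/16)·(-23/30) = 161/240
ω_p = 23/30 + 161/240 = 23/16

23/16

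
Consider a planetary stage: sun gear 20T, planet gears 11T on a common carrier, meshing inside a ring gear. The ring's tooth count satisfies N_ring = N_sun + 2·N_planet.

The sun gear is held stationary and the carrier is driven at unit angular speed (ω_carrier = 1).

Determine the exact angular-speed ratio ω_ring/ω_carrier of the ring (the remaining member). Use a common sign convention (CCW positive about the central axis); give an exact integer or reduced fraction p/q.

31/21

N_ring = 20 + 2·11 = 42
20(ω_s−ω_c) = −42(ω_r−ω_c),  ω_s=0, ω_c=1
ω_r = 1 − (20/42)(0−1) = 31/21
ω_r/ω_c = 31/21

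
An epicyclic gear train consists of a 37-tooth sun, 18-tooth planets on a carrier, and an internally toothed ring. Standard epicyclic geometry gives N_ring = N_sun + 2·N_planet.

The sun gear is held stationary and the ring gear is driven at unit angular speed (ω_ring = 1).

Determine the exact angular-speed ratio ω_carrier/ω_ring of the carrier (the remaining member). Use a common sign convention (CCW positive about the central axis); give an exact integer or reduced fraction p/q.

N_ring = 37 + 2·18 = 73
37(ω_s−ω_c) = −73(ω_r−ω_c),  ω_s=0, ω_r=1
37(0−ω_c) = −73(1−ω_c)  ⇒  110ω_c = 73  ⇒  ω_c = 73/110
ω_c/ω_r = 73/110

73/110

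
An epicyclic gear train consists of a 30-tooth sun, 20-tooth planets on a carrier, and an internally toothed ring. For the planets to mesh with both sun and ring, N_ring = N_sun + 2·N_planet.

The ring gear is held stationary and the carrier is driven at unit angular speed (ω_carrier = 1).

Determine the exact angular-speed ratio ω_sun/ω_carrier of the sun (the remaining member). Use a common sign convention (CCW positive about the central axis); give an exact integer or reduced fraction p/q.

10/3

N_ring = 30 + 2·20 = 70
30(ω_s−ω_c) = −70(ω_r−ω_c),  ω_r=0, ω_c=1
ω_s = 1 − (70/30)(0−1) = 10/3
ω_s/ω_c = 10/3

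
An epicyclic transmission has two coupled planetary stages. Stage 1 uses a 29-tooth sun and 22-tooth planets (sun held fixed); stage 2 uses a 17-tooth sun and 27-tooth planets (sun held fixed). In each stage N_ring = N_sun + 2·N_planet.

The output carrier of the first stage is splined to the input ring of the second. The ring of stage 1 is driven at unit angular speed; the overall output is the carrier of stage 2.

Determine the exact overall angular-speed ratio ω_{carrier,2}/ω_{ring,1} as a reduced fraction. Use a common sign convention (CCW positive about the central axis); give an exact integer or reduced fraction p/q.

5183/8976

Stage 1: N_ring = 29 + 2·22 = 73
Stage 1: 29(ω_s−ω_c) = −73(ω_r−ω_c),  ω_s=0, ω_r=1
Stage 1: 29(0−ω_c) = −73(1−ω_c)  ⇒  102ω_c = 73  ⇒  ω_c = 73/102
  ⇒ ω_c¹/ω_r¹ = 73/102
Stage 2: N_ring = 17 + 2·27 = 71
Stage 2: 17(ω_s−ω_c) = −71(ω_r−ω_c),  ω_s=0, ω_r=1
Stage 2: 17(0−ω_c) = −71(1−ω_c)  ⇒  88ω_c = 71  ⇒  ω_c = 71/88
  ⇒ ω_c²/ω_r² = 71/88
Coupling ω_r² = ω_c¹ ⇒ overall = 73/102 × 71/88 = 5183/8976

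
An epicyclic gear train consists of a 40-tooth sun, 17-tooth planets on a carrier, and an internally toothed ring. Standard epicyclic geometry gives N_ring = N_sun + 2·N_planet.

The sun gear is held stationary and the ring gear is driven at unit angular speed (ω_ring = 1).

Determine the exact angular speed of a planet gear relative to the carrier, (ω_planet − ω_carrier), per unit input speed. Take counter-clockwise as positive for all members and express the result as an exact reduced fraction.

1480/969

N_ring = 40 + 2·17 = 74
40(ω_s−ω_c) = −74(ω_r−ω_c),  ω_s=0, ω_r=1
40(0−ω_c) = −74(1−ω_c)  ⇒  114ω_c = 74  ⇒  ω_c = 37/57
sun–planet: 40·(0−37/57) = −17·(ω_p−ω_c)  ⇒  ω_p−ω_c = −(40/17)·(-37/57) = 1480/969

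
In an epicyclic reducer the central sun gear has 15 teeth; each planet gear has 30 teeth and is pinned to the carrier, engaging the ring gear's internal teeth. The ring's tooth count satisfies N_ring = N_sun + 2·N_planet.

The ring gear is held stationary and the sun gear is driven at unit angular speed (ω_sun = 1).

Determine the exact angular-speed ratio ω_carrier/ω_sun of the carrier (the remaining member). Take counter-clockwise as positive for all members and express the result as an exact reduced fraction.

1/6

N_ring = 15 + 2·30 = 75
15(ω_s−ω_c) = −75(ω_r−ω_c),  ω_r=0, ω_s=1
15(1−ω_c) = −75(0−ω_c)  ⇒  90ω_c = 15  ⇒  ω_c = 1/6
ω_c/ω_s = 1/6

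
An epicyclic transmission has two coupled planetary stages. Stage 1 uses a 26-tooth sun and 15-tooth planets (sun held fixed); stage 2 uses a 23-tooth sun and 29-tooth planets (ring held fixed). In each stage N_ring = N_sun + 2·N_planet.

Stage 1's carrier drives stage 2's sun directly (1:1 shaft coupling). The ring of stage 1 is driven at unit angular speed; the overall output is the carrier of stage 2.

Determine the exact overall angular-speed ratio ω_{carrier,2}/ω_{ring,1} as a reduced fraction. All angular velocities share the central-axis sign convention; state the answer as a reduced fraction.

Stage 1: N_ring = 26 + 2·15 = 56
Stage 1: 26(ω_s−ω_c) = −56(ω_r−ω_c),  ω_s=0, ω_r=1
Stage 1: 26(0−ω_c) = −56(1−ω_c)  ⇒  82ω_c = 56  ⇒  ω_c = 28/41
  ⇒ ω_c¹/ω_r¹ = 28/41
Stage 2: N_ring = 23 + 2·29 = 81
Stage 2: 23(ω_s−ω_c) = −81(ω_r−ω_c),  ω_r=0, ω_s=1
Stage 2: 23(1−ω_c) = −81(0−ω_c)  ⇒  104ω_c = 23  ⇒  ω_c = 23/104
  ⇒ ω_c²/ω_s² = 23/104
Coupling ω_s² = ω_c¹ ⇒ overall = 28/41 × 23/104 = 161/1066

161/1066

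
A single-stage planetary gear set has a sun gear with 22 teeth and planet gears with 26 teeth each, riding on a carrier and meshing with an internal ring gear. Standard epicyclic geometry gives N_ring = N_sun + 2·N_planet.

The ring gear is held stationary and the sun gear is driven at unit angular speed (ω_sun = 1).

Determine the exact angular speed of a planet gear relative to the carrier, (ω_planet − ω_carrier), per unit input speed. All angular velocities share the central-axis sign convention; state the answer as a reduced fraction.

N_ring = 22 + 2·26 = 74
22(ω_s−ω_c) = −74(ω_r−ω_c),  ω_r=0, ω_s=1
22(1−ω_c) = −74(0−ω_c)  ⇒  96ω_c = 22  ⇒  ω_c = 11/48
sun–planet: 22·(1−11/48) = −26·(ω_p−ω_c)  ⇒  ω_p−ω_c = −(22/26)·(37/48) = -407/624

-407/624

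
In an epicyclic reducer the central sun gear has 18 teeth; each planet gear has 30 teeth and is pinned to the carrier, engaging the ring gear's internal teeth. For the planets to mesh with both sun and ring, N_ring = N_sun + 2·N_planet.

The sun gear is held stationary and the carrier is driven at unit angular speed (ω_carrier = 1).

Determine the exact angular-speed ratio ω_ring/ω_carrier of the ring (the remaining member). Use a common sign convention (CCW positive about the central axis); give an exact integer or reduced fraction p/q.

N_ring = 18 + 2·30 = 78
18(ω_s−ω_c) = −78(ω_r−ω_c),  ω_s=0, ω_c=1
ω_r = 1 − (18/78)(0−1) = 16/13
ω_r/ω_c = 16/13

16/13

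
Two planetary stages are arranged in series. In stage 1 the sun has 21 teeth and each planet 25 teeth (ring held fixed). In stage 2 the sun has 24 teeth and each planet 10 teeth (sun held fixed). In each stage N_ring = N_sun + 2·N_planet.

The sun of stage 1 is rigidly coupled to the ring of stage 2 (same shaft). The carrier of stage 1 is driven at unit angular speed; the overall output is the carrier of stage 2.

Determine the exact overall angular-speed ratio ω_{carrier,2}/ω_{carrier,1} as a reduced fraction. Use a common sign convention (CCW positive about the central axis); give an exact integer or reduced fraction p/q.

1012/357

Stage 1: N_ring = 21 + 2·25 = 71
Stage 1: 21(ω_s−ω_c) = −71(ω_r−ω_c),  ω_r=0, ω_c=1
Stage 1: ω_s = 1 − (71/21)(0−1) = 92/21
  ⇒ ω_s¹/ω_c¹ = 92/21
Stage 2: N_ring = 24 + 2·10 = 44
Stage 2: 24(ω_s−ω_c) = −44(ω_r−ω_c),  ω_s=0, ω_r=1
Stage 2: 24(0−ω_c) = −44(1−ω_c)  ⇒  68ω_c = 44  ⇒  ω_c = 11/17
  ⇒ ω_c²/ω_r² = 11/17
Coupling ω_r² = ω_s¹ ⇒ overall = 92/21 × 11/17 = 1012/357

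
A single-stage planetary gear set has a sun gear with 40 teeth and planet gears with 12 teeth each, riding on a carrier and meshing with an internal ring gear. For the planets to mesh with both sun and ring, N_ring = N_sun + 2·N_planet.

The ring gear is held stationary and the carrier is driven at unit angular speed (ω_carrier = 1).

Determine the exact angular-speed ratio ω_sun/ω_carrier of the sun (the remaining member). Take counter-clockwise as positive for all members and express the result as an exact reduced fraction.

N_ring = 40 + 2·12 = 64
40(ω_s−ω_c) = −64(ω_r−ω_c),  ω_r=0, ω_c=1
ω_s = 1 − (64/40)(0−1) = 13/5
ω_s/ω_c = 13/5

13/5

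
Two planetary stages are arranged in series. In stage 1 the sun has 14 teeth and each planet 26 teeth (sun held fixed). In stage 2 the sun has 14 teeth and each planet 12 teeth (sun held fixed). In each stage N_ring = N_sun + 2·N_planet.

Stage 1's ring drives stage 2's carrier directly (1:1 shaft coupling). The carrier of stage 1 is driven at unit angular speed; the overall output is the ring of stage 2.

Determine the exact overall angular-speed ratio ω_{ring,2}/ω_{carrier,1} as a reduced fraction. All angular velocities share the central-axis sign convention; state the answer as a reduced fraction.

Stage 1: N_ring = 14 + 2·26 = 66
Stage 1: 14(ω_s−ω_c) = −66(ω_r−ω_c),  ω_s=0, ω_c=1
Stage 1: ω_r = 1 − (14/66)(0−1) = 40/33
  ⇒ ω_r¹/ω_c¹ = 40/33
Stage 2: N_ring = 14 + 2·12 = 38
Stage 2: 14(ω_s−ω_c) = −38(ω_r−ω_c),  ω_s=0, ω_c=1
Stage 2: ω_r = 1 − (14/38)(0−1) = 26/19
  ⇒ ω_r²/ω_c² = 26/19
Coupling ω_c² = ω_r¹ ⇒ overall = 40/33 × 26/19 = 1040/627

1040/627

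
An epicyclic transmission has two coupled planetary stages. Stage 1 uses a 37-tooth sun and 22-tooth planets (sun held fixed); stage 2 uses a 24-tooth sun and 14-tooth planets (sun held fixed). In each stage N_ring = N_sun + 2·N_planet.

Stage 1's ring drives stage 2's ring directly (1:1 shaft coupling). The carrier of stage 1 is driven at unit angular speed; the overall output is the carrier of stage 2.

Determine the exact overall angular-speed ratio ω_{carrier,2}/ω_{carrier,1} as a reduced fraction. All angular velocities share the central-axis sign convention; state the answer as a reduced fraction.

1534/1539

Stage 1: N_ring = 37 + 2·22 = 81
Stage 1: 37(ω_s−ω_c) = −81(ω_r−ω_c),  ω_s=0, ω_c=1
Stage 1: ω_r = 1 − (37/81)(0−1) = 118/81
  ⇒ ω_r¹/ω_c¹ = 118/81
Stage 2: N_ring = 24 + 2·14 = 52
Stage 2: 24(ω_s−ω_c) = −52(ω_r−ω_c),  ω_s=0, ω_r=1
Stage 2: 24(0−ω_c) = −52(1−ω_c)  ⇒  76ω_c = 52  ⇒  ω_c = 13/19
  ⇒ ω_c²/ω_r² = 13/19
Coupling ω_r² = ω_r¹ ⇒ overall = 118/81 × 13/19 = 1534/1539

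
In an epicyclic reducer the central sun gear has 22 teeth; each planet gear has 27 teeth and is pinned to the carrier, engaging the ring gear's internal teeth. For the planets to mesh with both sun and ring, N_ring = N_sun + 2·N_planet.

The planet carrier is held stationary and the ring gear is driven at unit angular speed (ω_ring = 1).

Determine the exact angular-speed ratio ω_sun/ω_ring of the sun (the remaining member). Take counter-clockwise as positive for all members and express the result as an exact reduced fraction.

-38/11

N_ring = 22 + 2·27 = 76
22(ω_s−ω_c) = −76(ω_r−ω_c),  ω_c=0, ω_r=1
ω_s = 0 − (76/22)(1−0) = -38/11
ω_s/ω_r = -38/11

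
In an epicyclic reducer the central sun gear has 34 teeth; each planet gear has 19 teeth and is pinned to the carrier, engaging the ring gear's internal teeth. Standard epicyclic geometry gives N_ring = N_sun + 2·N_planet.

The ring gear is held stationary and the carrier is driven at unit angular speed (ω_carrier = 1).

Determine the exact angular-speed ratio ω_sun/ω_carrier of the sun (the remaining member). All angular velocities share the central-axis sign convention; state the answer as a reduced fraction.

53/17

N_ring = 34 + 2·19 = 72
34(ω_s−ω_c) = −72(ω_r−ω_c),  ω_r=0, ω_c=1
ω_s = 1 − (72/34)(0−1) = 53/17
ω_s/ω_c = 53/17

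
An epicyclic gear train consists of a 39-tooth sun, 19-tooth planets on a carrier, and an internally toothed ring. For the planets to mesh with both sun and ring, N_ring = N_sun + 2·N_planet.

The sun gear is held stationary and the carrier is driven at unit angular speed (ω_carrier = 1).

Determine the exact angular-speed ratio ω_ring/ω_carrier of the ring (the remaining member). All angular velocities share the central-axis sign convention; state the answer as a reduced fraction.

N_ring = 39 + 2·19 = 77
39(ω_s−ω_c) = −77(ω_r−ω_c),  ω_s=0, ω_c=1
ω_r = 1 − (39/77)(0−1) = 116/77
ω_r/ω_c = 116/77

116/77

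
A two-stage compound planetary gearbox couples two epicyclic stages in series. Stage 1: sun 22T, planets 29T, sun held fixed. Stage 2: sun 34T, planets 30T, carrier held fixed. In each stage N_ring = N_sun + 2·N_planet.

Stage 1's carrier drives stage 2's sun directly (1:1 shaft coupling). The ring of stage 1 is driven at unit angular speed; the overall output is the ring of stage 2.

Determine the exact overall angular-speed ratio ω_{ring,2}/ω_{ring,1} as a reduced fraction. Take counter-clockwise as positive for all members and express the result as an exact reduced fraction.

Stage 1: N_ring = 22 + 2·29 = 80
Stage 1: 22(ω_s−ω_c) = −80(ω_r−ω_c),  ω_s=0, ω_r=1
Stage 1: 22(0−ω_c) = −80(1−ω_c)  ⇒  102ω_c = 80  ⇒  ω_c = 40/51
  ⇒ ω_c¹/ω_r¹ = 40/51
Stage 2: N_ring = 34 + 2·30 = 94
Stage 2: 34(ω_s−ω_c) = −94(ω_r−ω_c),  ω_c=0, ω_s=1
Stage 2: ω_r = 0 − (34/94)(1−0) = -17/47
  ⇒ ω_r²/ω_s² = -17/47
Coupling ω_s² = ω_c¹ ⇒ overall = 40/51 × -17/47 = -40/141

-40/141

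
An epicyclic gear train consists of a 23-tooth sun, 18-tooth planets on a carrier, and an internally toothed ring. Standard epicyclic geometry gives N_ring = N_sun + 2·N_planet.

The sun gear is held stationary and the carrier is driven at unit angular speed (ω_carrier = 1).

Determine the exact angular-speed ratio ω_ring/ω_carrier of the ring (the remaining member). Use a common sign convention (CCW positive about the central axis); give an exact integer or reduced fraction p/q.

N_ring = 23 + 2·18 = 59
23(ω_s−ω_c) = −59(ω_r−ω_c),  ω_s=0, ω_c=1
ω_r = 1 − (23/59)(0−1) = 82/59
ω_r/ω_c = 82/59

82/59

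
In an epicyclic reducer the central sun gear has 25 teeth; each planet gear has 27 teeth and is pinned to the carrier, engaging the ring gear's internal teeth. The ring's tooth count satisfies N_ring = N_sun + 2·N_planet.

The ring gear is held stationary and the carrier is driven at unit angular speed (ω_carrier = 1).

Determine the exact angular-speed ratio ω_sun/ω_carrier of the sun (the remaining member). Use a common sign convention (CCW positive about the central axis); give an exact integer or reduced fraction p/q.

N_ring = 25 + 2·27 = 79
25(ω_s−ω_c) = −79(ω_r−ω_c),  ω_r=0, ω_c=1
ω_s = 1 − (79/25)(0−1) = 104/25
ω_s/ω_c = 104/25

104/25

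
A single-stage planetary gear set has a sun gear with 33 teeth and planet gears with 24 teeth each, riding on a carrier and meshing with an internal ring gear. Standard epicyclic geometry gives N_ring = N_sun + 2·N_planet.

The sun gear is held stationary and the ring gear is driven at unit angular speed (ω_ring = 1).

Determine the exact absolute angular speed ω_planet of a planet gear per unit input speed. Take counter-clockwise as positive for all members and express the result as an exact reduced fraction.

N_ring = 33 + 2·24 = 81
33(ω_s−ω_c) = −81(ω_r−ω_c),  ω_s=0, ω_r=1
33(0−ω_c) = −81(1−ω_c)  ⇒  114ω_c = 81  ⇒  ω_c = 27/38
sun–planet: 33·(0−27/38) = −24·(ω_p−ω_c)  ⇒  ω_p−ω_c = −(33/24)·(-27/38) = 297/304
ω_p = 27/38 + 297/304 = 27/16

27/16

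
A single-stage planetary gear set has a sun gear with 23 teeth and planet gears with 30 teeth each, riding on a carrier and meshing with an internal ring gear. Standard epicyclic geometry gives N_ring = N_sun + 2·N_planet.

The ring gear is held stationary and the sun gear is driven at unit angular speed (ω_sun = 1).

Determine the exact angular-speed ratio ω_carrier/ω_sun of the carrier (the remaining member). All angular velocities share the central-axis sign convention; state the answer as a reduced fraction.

N_ring = 23 + 2·30 = 83
23(ω_s−ω_c) = −83(ω_r−ω_c),  ω_r=0, ω_s=1
23(1−ω_c) = −83(0−ω_c)  ⇒  106ω_c = 23  ⇒  ω_c = 23/106
ω_c/ω_s = 23/106

23/106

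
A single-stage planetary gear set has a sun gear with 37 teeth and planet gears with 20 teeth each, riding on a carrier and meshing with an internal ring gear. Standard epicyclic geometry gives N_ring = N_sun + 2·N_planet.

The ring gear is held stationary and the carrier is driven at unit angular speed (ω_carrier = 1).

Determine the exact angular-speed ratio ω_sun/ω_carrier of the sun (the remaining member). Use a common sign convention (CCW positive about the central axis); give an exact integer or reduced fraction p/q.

114/37

N_ring = 37 + 2·20 = 77
37(ω_s−ω_c) = −77(ω_r−ω_c),  ω_r=0, ω_c=1
ω_s = 1 − (77/37)(0−1) = 114/37
ω_s/ω_c = 114/37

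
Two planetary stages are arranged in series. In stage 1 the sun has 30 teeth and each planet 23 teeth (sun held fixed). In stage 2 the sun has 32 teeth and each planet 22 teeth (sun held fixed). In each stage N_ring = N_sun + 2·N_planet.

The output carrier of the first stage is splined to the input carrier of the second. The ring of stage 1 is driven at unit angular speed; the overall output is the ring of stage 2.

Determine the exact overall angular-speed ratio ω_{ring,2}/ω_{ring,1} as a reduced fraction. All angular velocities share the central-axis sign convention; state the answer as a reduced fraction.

54/53

Stage 1: N_ring = 30 + 2·23 = 76
Stage 1: 30(ω_s−ω_c) = −76(ω_r−ω_c),  ω_s=0, ω_r=1
Stage 1: 30(0−ω_c) = −76(1−ω_c)  ⇒  106ω_c = 76  ⇒  ω_c = 38/53
  ⇒ ω_c¹/ω_r¹ = 38/53
Stage 2: N_ring = 32 + 2·22 = 76
Stage 2: 32(ω_s−ω_c) = −76(ω_r−ω_c),  ω_s=0, ω_c=1
Stage 2: ω_r = 1 − (32/76)(0−1) = 27/19
  ⇒ ω_r²/ω_c² = 27/19
Coupling ω_c² = ω_c¹ ⇒ overall = 38/53 × 27/19 = 54/53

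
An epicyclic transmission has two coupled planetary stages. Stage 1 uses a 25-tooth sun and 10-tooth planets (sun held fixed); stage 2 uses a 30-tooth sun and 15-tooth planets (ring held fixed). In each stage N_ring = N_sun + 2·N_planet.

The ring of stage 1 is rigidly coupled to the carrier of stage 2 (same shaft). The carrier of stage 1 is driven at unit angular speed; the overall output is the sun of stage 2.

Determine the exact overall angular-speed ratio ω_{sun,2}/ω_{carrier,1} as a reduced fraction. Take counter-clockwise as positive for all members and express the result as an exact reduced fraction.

Stage 1: N_ring = 25 + 2·10 = 45
Stage 1: 25(ω_s−ω_c) = −45(ω_r−ω_c),  ω_s=0, ω_c=1
Stage 1: ω_r = 1 − (25/45)(0−1) = 14/9
  ⇒ ω_r¹/ω_c¹ = 14/9
Stage 2: N_ring = 30 + 2·15 = 60
Stage 2: 30(ω_s−ω_c) = −60(ω_r−ω_c),  ω_r=0, ω_c=1
Stage 2: ω_s = 1 − (60/30)(0−1) = 3
  ⇒ ω_s²/ω_c² = 3
Coupling ω_c² = ω_r¹ ⇒ overall = 14/9 × 3 = 14/3

14/3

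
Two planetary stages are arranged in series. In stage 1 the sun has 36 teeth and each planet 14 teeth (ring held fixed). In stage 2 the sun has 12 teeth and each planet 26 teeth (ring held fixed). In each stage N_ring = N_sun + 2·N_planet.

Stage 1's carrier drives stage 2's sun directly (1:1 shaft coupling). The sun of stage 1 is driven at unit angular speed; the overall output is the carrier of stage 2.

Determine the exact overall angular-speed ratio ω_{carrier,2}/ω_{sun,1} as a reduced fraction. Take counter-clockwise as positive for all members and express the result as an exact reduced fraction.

27/475

Stage 1: N_ring = 36 + 2·14 = 64
Stage 1: 36(ω_s−ω_c) = −64(ω_r−ω_c),  ω_r=0, ω_s=1
Stage 1: 36(1−ω_c) = −64(0−ω_c)  ⇒  100ω_c = 36  ⇒  ω_c = 9/25
  ⇒ ω_c¹/ω_s¹ = 9/25
Stage 2: N_ring = 12 + 2·26 = 64
Stage 2: 12(ω_s−ω_c) = −64(ω_r−ω_c),  ω_r=0, ω_s=1
Stage 2: 12(1−ω_c) = −64(0−ω_c)  ⇒  76ω_c = 12  ⇒  ω_c = 3/19
  ⇒ ω_c²/ω_s² = 3/19
Coupling ω_s² = ω_c¹ ⇒ overall = 9/25 × 3/19 = 27/475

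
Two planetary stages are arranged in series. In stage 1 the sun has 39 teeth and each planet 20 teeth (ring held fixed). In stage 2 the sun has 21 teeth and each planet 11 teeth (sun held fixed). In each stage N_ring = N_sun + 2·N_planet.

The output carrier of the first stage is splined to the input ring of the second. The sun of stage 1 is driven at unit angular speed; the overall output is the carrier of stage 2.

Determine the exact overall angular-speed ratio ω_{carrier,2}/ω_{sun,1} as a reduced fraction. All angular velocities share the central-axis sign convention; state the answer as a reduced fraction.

1677/7552

Stage 1: N_ring = 39 + 2·20 = 79
Stage 1: 39(ω_s−ω_c) = −79(ω_r−ω_c),  ω_r=0, ω_s=1
Stage 1: 39(1−ω_c) = −79(0−ω_c)  ⇒  118ω_c = 39  ⇒  ω_c = 39/118
  ⇒ ω_c¹/ω_s¹ = 39/118
Stage 2: N_ring = 21 + 2·11 = 43
Stage 2: 21(ω_s−ω_c) = −43(ω_r−ω_c),  ω_s=0, ω_r=1
Stage 2: 21(0−ω_c) = −43(1−ω_c)  ⇒  64ω_c = 43  ⇒  ω_c = 43/64
  ⇒ ω_c²/ω_r² = 43/64
Coupling ω_r² = ω_c¹ ⇒ overall = 39/118 × 43/64 = 1677/7552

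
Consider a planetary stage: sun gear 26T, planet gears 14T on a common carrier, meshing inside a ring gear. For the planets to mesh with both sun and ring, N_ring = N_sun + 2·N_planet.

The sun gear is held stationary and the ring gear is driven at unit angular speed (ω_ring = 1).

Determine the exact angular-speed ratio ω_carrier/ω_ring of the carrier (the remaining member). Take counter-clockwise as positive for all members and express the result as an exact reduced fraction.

N_ring = 26 + 2·14 = 54
26(ω_s−ω_c) = −54(ω_r−ω_c),  ω_s=0, ω_r=1
26(0−ω_c) = −54(1−ω_c)  ⇒  80ω_c = 54  ⇒  ω_c = 27/40
ω_c/ω_r = 27/40

27/40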